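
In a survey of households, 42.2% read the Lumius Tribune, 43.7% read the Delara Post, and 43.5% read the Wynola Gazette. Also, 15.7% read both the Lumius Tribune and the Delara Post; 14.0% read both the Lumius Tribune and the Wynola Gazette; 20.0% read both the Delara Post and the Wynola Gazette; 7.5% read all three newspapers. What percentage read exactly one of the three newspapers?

52.5%

Using the inclusion–exclusion count for exactly one event:
P(exactly one) = 42.2 + 43.7 + 43.5 − 2·15.7 − 2·14.0 − 2·20.0 + 3·7.5 = 52.5%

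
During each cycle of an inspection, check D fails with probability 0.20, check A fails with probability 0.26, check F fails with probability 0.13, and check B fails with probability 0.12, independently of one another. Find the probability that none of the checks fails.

0.4532352

P(none) = (1 − 0.20) × (1 − 0.26) × (1 − 0.13) × (1 − 0.12) = 0.80 × 0.74 × 0.87 × 0.88 = 0.4532352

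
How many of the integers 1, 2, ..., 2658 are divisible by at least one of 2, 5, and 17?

⌊2658/2⌋ + ⌊2658/5⌋ + ⌊2658/17⌋ − ⌊2658/10⌋ − ⌊2658/34⌋ − ⌊2658/85⌋ + ⌊2658/170⌋ = 1329 + 531 + 156 − 265 − 78 − 31 + 15 = 1657

1657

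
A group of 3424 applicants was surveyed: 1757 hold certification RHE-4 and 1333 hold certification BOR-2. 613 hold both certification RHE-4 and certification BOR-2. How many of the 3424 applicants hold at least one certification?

Using inclusion–exclusion:
|at least one| = 1757 + 1333 − 613 = 2477

2477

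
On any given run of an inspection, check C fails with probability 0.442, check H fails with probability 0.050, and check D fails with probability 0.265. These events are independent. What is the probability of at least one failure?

P(none) = (1 − 0.442) × (1 − 0.050) × (1 − 0.265) = 0.558 × 0.950 × 0.735 = 0.3896235
P(at least one) = 1 − 0.3896235 = 0.6103765

0.6103765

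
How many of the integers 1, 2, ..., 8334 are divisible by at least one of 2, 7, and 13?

4167 + 1190 + 641 − 595 − 320 − 91 + 45 = 5037

5037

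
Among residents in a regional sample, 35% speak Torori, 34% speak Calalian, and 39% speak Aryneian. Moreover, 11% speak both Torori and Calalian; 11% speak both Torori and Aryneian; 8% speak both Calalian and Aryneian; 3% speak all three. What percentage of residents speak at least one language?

81%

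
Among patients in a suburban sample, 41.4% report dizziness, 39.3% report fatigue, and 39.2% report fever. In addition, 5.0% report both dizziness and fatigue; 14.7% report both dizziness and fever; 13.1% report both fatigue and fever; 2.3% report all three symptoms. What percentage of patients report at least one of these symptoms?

P(at least one) = 41.4 + 39.3 + 39.2 − 5.0 − 14.7 − 13.1 + 2.3 = 89.4%

89.4%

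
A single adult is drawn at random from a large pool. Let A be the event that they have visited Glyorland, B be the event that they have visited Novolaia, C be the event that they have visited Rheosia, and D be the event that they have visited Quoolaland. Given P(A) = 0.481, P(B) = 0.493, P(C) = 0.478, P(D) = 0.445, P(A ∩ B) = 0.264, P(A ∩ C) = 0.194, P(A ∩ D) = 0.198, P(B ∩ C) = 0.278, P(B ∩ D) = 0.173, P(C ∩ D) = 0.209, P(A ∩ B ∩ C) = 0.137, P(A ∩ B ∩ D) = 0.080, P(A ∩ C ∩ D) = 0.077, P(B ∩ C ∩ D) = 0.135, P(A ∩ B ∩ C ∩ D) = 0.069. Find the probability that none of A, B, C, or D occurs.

0.059

By inclusion–exclusion:
P(A ∪ B ∪ C ∪ D) = 0.481 + 0.493 + 0.478 + 0.445 − 0.264 − 0.194 − 0.198 − 0.278 − 0.173 − 0.209 + 0.137 + 0.080 + 0.077 + 0.135 − 0.069 = 0.941
P(none) = 1 − 0.941 = 0.059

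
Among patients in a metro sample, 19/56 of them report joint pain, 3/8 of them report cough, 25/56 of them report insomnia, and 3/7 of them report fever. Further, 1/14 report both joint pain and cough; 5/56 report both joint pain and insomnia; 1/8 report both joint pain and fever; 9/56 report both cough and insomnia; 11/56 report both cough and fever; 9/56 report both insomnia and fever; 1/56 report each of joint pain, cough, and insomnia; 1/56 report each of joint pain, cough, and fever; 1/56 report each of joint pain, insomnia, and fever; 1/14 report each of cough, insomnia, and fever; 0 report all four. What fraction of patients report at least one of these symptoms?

51/56

P(≥1) = 19/56 + 3/8 + 25/56 + 3/7 − 1/14 − 5/56 − 1/8 − 9/56 − 11/56 − 9/56 + 1/56 + 1/56 + 1/56 + 1/14 − 0 = 51/56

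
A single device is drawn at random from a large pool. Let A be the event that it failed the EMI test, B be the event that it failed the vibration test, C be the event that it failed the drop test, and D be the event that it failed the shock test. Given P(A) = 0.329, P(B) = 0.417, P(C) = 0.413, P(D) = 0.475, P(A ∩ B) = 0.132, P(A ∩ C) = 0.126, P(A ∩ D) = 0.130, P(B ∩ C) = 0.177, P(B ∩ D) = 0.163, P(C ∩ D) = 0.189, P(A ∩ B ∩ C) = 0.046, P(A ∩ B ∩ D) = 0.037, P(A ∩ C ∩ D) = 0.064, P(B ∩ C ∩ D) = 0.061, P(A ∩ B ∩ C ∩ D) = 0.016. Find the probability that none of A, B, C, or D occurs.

By inclusion–exclusion:
P(A ∪ B ∪ C ∪ D) = 0.329 + 0.417 + 0.413 + 0.475 − 0.132 − 0.126 − 0.130 − 0.177 − 0.163 − 0.189 + 0.046 + 0.037 + 0.064 + 0.061 − 0.016 = 0.909
P(none) = 1 − 0.909 = 0.091

0.091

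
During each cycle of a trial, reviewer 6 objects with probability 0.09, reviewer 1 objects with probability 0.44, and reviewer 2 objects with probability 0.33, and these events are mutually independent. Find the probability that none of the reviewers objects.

0.341432

Since the events are independent, P(none) is the product of the individual non-occurrence probabilities.
P(none) = (1 − 0.09) × (1 − 0.44) × (1 − 0.33) = 0.91 × 0.56 × 0.67 = 0.341432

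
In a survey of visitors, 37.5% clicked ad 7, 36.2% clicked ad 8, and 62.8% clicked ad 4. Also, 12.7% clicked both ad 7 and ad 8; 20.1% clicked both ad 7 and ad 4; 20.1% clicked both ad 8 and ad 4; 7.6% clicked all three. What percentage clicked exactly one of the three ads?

P(exactly one) = 37.5 + 36.2 + 62.8 − 2·12.7 − 2·20.1 − 2·20.1 + 3·7.6 = 53.5%

53.5%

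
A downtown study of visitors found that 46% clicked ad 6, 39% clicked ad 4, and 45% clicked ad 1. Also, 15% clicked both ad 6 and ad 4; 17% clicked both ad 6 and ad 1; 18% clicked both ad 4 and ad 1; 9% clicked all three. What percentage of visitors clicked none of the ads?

11%

Inclusion–exclusion gives
P(≥1) = 46 + 39 + 45 − 15 − 17 − 18 + 9 = 89%
P(none) = 100% − 89% = 11%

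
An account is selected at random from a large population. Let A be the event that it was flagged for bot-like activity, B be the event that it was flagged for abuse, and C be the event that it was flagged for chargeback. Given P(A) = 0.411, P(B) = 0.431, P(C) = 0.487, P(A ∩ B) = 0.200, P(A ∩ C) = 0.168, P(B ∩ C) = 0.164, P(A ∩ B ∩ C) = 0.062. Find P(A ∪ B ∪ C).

0.859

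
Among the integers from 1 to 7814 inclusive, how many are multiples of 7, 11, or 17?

2083

1116 + 710 + 459 − 101 − 65 − 41 + 5 = 2083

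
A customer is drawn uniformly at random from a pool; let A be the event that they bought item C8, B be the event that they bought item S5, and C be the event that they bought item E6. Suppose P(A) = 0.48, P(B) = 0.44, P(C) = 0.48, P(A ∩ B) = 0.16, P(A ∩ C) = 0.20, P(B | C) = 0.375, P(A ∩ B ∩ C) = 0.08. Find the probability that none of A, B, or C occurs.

P(B ∩ C) = P(C)·P(B|C) = 0.48 × 0.375 = 0.18
P(A ∪ B ∪ C) = 0.48 + 0.44 + 0.48 − 0.16 − 0.20 − 0.18 + 0.08 = 0.94
P(none) = 1 − 0.94 = 0.06

0.06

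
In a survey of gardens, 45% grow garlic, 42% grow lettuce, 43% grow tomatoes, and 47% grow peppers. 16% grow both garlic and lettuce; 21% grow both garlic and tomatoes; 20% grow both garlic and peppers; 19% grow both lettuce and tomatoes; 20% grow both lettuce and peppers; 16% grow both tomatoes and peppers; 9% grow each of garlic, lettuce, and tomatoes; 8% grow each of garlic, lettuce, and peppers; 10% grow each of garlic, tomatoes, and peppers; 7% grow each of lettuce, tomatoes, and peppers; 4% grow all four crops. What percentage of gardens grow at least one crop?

P(at least one) = 45 + 42 + 43 + 47 − 16 − 21 − 20 − 19 − 20 − 16 + 9 + 8 + 10 + 7 − 4 = 95%

95%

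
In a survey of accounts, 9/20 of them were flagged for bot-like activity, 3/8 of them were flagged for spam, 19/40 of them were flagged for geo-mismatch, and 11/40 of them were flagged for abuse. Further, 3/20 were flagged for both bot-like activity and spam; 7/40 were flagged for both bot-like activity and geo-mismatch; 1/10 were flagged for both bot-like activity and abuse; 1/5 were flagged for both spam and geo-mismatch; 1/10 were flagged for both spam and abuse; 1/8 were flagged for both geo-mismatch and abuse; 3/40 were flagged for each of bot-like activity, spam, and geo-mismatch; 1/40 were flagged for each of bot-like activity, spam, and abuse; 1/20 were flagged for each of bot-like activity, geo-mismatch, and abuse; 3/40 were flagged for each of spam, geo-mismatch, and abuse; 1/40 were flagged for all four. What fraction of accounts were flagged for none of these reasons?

P(≥1) = 9/20 + 3/8 + 19/40 + 11/40 − 3/20 − 7/40 − 1/10 − 1/5 − 1/10 − 1/8 + 3/40 + 1/40 + 1/20 + 3/40 − 1/40 = 37/40
P(none) = 1 − 37/40 = 3/40

3/40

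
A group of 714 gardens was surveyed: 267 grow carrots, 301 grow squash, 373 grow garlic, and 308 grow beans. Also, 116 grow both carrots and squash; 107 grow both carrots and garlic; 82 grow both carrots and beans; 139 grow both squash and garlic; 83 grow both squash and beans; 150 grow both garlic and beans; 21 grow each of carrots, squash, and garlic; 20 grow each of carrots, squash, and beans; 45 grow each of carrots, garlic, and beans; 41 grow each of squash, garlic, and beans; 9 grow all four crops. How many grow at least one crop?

690

|union| = 267 + 301 + 373 + 308 − 116 − 107 − 82 − 139 − 83 − 150 + 21 + 20 + 45 + 41 − 9 = 690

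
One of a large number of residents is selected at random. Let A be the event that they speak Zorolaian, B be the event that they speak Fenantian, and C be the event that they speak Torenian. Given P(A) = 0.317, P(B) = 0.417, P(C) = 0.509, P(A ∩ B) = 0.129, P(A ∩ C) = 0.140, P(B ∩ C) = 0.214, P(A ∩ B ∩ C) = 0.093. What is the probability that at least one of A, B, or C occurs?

P(A ∪ B ∪ C) = 0.317 + 0.417 + 0.509 − 0.129 − 0.140 − 0.214 + 0.093 = 0.853

0.853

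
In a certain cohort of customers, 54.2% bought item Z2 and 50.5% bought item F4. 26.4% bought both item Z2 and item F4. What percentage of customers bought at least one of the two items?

P(at least one) = 54.2 + 50.5 − 26.4 = 78.3%

78.3%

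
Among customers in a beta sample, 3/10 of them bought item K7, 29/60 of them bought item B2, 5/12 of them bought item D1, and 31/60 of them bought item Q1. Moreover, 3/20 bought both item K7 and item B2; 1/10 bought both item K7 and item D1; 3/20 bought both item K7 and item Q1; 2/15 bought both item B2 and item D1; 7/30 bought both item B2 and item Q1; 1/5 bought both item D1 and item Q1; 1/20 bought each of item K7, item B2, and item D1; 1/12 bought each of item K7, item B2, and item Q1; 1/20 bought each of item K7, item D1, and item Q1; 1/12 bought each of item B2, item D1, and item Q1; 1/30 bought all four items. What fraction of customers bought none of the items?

1/60

Inclusion–exclusion gives
P(≥1) = 3/10 + 29/60 + 5/12 + 31/60 − 3/20 − 1/10 − 3/20 − 2/15 − 7/30 − 1/5 + 1/20 + 1/12 + 1/20 + 1/12 − 1/30 = 59/60
P(none) = 1 − 59/60 = 1/60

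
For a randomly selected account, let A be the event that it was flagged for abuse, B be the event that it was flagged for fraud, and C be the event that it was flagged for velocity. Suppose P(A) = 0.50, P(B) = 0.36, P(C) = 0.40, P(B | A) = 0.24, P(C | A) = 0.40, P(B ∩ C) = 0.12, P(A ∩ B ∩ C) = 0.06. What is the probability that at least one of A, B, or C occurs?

P(A ∩ B) = P(A)·P(B|A) = 0.50 × 0.24 = 0.12
P(A ∩ C) = P(A)·P(C|A) = 0.50 × 0.40 = 0.20
Apply inclusion-exclusion:
P(A ∪ B ∪ C) = 0.50 + 0.36 + 0.40 − 0.12 − 0.20 − 0.12 + 0.06 = 0.88

0.88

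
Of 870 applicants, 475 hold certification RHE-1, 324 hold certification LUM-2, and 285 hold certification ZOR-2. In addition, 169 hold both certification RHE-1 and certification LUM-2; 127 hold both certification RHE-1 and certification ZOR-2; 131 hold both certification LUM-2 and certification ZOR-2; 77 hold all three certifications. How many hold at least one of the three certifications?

|at least one| = 475 + 324 + 285 − 169 − 127 − 131 + 77 = 734

734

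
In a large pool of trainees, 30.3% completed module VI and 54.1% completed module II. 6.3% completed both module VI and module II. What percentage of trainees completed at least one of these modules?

P(≥1) = 30.3 + 54.1 − 6.3 = 78.1%

78.1%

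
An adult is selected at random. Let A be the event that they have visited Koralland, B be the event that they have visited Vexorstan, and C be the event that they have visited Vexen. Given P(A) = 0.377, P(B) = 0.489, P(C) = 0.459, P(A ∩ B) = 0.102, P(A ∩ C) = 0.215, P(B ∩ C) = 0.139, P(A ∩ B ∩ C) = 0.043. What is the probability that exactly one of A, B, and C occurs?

0.542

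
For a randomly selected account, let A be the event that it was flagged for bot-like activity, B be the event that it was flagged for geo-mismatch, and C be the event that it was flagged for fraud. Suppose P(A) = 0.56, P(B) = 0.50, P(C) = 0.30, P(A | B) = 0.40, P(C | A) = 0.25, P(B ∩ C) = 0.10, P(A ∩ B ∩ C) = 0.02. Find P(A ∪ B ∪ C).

0.94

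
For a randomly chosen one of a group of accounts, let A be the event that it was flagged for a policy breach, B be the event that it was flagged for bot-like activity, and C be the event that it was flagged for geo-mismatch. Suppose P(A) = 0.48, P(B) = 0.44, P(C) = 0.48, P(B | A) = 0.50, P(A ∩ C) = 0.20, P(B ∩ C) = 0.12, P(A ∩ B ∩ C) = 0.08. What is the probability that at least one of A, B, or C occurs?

P(A ∩ B) = P(A)·P(B|A) = 0.48 × 0.50 = 0.24
Inclusion–exclusion gives
P(A ∪ B ∪ C) = 0.48 + 0.44 + 0.48 − 0.24 − 0.20 − 0.12 + 0.08 = 0.92

0.92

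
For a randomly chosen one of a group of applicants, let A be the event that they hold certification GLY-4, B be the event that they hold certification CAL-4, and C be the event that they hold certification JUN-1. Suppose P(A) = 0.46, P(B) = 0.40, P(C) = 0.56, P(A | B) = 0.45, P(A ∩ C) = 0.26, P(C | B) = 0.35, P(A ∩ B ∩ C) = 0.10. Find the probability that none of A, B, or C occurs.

P(A ∩ B) = P(B)·P(A|B) = 0.40 × 0.45 = 0.18
P(B ∩ C) = P(B)·P(C|B) = 0.40 × 0.35 = 0.14
P(A ∪ B ∪ C) = 0.46 + 0.40 + 0.56 − 0.18 − 0.26 − 0.14 + 0.10 = 0.94
P(none) = 1 − 0.94 = 0.06

0.06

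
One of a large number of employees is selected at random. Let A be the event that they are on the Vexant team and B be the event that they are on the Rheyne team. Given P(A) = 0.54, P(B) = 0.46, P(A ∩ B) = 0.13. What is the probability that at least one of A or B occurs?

0.87

P(A ∪ B) = 0.54 + 0.46 − 0.13 = 0.87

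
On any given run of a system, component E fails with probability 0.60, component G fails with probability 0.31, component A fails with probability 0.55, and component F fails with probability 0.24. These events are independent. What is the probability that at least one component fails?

0.905608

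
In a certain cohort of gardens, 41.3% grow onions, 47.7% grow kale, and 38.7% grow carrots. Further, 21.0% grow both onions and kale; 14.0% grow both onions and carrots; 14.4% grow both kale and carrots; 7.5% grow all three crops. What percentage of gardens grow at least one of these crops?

85.8%

P(union) = 41.3 + 47.7 + 38.7 − 21.0 − 14.0 − 14.4 + 7.5 = 85.8%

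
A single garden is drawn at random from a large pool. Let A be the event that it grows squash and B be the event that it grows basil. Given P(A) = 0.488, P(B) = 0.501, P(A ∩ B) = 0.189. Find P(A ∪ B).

P(A ∪ B) = 0.488 + 0.501 − 0.189 = 0.800

0.800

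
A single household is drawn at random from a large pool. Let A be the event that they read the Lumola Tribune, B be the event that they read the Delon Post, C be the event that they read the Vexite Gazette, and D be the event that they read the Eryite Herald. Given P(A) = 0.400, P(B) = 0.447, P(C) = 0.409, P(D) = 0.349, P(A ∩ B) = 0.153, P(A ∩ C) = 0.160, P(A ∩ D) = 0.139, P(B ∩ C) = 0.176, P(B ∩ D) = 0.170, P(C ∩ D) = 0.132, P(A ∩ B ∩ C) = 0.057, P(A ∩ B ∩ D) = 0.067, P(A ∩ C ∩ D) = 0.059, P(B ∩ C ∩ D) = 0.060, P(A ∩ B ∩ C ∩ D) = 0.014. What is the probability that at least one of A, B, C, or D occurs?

0.904

P(A ∪ B ∪ C ∪ D) = 0.400 + 0.447 + 0.409 + 0.349 − 0.153 − 0.160 − 0.139 − 0.176 − 0.170 − 0.132 + 0.057 + 0.067 + 0.059 + 0.060 − 0.014 = 0.904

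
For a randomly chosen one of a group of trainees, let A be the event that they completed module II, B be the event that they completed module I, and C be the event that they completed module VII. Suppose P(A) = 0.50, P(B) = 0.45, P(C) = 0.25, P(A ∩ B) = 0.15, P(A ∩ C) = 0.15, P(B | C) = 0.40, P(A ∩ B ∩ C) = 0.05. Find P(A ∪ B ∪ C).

0.85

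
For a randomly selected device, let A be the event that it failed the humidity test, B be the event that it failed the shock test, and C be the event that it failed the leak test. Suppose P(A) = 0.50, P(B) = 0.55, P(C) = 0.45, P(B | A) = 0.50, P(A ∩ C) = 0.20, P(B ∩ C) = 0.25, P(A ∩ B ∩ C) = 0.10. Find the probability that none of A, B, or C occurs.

0.10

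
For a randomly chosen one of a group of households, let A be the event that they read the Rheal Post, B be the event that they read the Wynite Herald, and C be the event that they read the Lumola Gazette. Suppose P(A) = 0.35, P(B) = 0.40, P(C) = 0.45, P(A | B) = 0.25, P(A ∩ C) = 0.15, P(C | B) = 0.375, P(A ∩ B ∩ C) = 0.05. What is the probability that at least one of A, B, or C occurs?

0.85

P(A ∩ B) = P(B)·P(A|B) = 0.40 × 0.25 = 0.10
P(B ∩ C) = P(B)·P(C|B) = 0.40 × 0.375 = 0.15
Apply inclusion-exclusion:
P(A ∪ B ∪ C) = 0.35 + 0.40 + 0.45 − 0.10 − 0.15 − 0.15 + 0.05 = 0.85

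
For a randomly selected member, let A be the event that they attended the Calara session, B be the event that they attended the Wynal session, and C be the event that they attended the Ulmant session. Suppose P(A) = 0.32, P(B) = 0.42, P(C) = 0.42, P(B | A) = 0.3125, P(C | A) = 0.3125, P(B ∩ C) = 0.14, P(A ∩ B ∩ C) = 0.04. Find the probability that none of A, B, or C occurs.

0.14

P(A ∩ B) = P(A)·P(B|A) = 0.32 × 0.3125 = 0.10
P(A ∩ C) = P(A)·P(C|A) = 0.32 × 0.3125 = 0.10
By inclusion-exclusion,
P(A ∪ B ∪ C) = 0.32 + 0.42 + 0.42 − 0.10 − 0.10 − 0.14 + 0.04 = 0.86
P(none) = 1 − 0.86 = 0.14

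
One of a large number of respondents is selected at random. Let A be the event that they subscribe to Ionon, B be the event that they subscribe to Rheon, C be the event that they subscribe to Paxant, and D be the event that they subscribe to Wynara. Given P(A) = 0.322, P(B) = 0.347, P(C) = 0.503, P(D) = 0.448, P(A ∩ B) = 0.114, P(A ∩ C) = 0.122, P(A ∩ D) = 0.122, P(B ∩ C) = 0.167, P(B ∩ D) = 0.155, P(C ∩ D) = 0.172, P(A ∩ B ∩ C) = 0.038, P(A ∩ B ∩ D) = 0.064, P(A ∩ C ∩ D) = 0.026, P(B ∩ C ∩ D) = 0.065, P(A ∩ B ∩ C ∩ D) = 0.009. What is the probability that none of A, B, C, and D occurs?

0.048

Apply inclusion-exclusion:
P(A ∪ B ∪ C ∪ D) = 0.322 + 0.347 + 0.503 + 0.448 − 0.114 − 0.122 − 0.122 − 0.167 − 0.155 − 0.172 + 0.038 + 0.064 + 0.026 + 0.065 − 0.009 = 0.952
P(none) = 1 − 0.952 = 0.048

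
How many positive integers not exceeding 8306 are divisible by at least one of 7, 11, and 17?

By inclusion-exclusion,
⌊8306/7⌋ + ⌊8306/11⌋ + ⌊8306/17⌋ − ⌊8306/77⌋ − ⌊8306/119⌋ − ⌊8306/187⌋ + ⌊8306/1309⌋ = 1186 + 755 + 488 − 107 − 69 − 44 + 6 = 2215

2215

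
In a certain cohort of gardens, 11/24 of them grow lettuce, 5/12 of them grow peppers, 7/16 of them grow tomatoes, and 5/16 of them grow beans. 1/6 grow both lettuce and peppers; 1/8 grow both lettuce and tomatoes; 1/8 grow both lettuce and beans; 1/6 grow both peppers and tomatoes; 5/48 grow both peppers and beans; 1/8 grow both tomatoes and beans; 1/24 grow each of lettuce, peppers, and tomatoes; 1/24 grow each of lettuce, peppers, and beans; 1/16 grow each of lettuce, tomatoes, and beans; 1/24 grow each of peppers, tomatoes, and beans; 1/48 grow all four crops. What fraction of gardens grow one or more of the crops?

47/48

P(union) = 11/24 + 5/12 + 7/16 + 5/16 − 1/6 − 1/8 − 1/8 − 1/6 − 5/48 − 1/8 + 1/24 + 1/24 + 1/16 + 1/24 − 1/48 = 47/48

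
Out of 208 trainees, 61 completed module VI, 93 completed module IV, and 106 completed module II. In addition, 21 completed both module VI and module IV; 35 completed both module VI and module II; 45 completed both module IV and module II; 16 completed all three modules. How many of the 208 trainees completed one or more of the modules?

Inclusion–exclusion gives
N(≥1) = 61 + 93 + 106 − 21 − 35 − 45 + 16 = 175

175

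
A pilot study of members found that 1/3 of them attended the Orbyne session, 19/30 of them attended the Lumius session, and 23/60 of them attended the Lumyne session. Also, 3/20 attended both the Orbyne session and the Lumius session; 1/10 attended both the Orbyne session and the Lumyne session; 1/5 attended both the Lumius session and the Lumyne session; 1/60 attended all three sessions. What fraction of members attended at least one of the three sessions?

Inclusion–exclusion gives
P(at least one) = 1/3 + 19/30 + 23/60 − 3/20 − 1/10 − 1/5 + 1/60 = 11/12

11/12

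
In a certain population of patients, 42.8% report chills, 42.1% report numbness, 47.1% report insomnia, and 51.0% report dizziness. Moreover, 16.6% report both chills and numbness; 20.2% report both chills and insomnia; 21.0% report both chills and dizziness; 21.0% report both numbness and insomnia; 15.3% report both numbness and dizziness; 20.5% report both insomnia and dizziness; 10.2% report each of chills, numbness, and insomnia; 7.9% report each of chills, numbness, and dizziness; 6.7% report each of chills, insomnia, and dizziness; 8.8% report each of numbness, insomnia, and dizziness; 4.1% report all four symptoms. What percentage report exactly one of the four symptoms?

38.2%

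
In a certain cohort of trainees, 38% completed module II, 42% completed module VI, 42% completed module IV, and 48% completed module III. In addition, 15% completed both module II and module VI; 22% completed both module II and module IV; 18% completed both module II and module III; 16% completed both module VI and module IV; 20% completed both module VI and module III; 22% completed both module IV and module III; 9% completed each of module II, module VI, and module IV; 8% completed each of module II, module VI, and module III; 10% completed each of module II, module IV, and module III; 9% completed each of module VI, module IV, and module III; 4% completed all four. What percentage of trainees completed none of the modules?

Using inclusion–exclusion:
P(≥1) = 38 + 42 + 42 + 48 − 15 − 22 − 18 − 16 − 20 − 22 + 9 + 8 + 10 + 9 − 4 = 89%
P(none) = 100% − 89% = 11%

11%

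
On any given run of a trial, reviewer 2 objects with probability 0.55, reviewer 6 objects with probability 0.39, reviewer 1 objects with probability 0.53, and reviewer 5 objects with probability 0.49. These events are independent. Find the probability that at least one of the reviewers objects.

0.93420235

P(none) = (1 − 0.55) × (1 − 0.39) × (1 − 0.53) × (1 − 0.49) = 0.45 × 0.61 × 0.47 × 0.51 = 0.06579765
P(at least one) = 1 − 0.06579765 = 0.93420235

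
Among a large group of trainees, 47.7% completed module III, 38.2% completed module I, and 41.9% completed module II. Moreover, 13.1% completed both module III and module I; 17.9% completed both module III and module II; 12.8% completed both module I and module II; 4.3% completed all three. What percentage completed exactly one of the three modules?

P(exactly one) = 47.7 + 38.2 + 41.9 − 2·13.1 − 2·17.9 − 2·12.8 + 3·4.3 = 53.1%

53.1%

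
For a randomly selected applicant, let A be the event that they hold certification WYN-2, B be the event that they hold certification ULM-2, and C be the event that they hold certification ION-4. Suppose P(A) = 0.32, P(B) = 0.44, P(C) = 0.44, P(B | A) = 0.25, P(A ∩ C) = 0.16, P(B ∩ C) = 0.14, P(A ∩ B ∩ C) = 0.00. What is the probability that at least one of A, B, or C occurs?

0.82

P(A ∩ B) = P(A)·P(B|A) = 0.32 × 0.25 = 0.08
Using inclusion–exclusion:
P(A ∪ B ∪ C) = 0.32 + 0.44 + 0.44 − 0.08 − 0.16 − 0.14 + 0.00 = 0.82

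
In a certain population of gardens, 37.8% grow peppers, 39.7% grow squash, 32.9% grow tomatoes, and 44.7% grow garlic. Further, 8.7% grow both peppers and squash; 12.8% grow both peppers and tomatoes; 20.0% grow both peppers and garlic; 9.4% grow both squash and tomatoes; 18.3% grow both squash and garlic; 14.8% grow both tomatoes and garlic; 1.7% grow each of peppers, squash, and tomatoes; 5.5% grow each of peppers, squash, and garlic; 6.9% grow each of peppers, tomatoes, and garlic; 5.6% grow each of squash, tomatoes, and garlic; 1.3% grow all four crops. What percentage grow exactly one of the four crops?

P(exactly one) = 37.8 + 39.7 + 32.9 + 44.7 − 2·8.7 − 2·12.8 − 2·20.0 − 2·9.4 − 2·18.3 − 2·14.8 + 3·1.7 + 3·5.5 + 3·6.9 + 3·5.6 − 4·1.3 = 41.0%

41.0%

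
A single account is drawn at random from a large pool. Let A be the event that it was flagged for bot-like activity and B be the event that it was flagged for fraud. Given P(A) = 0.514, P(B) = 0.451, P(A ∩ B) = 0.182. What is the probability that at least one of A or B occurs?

P(A ∪ B) = 0.514 + 0.451 − 0.182 = 0.783

0.783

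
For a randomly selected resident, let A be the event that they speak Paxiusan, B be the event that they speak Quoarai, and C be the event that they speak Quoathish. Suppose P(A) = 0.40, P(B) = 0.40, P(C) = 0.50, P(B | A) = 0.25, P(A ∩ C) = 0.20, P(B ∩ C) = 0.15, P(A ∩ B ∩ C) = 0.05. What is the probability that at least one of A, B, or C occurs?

0.90

P(A ∩ B) = P(A)·P(B|A) = 0.40 × 0.25 = 0.10
By inclusion-exclusion,
P(A ∪ B ∪ C) = 0.40 + 0.40 + 0.50 − 0.10 − 0.20 − 0.15 + 0.05 = 0.90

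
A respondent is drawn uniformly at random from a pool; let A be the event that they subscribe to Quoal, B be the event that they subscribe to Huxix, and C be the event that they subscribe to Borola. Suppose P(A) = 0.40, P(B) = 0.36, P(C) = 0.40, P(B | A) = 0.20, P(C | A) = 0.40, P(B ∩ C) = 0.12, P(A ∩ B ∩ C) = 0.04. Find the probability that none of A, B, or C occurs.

0.16

P(A ∩ B) = P(A)·P(B|A) = 0.40 × 0.20 = 0.08
P(A ∩ C) = P(A)·P(C|A) = 0.40 × 0.40 = 0.16
Using inclusion–exclusion:
P(A ∪ B ∪ C) = 0.40 + 0.36 + 0.40 − 0.08 − 0.16 − 0.12 + 0.04 = 0.84
P(none) = 1 − 0.84 = 0.16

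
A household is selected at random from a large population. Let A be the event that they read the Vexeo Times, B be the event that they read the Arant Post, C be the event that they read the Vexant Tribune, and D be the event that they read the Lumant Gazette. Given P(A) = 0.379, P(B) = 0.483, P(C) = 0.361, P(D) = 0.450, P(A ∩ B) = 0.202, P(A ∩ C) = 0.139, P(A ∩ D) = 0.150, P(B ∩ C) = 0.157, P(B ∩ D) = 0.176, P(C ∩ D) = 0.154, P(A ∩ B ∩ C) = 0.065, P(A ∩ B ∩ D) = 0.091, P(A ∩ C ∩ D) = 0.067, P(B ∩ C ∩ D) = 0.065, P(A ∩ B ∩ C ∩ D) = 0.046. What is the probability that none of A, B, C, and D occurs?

Using inclusion–exclusion:
P(A ∪ B ∪ C ∪ D) = 0.379 + 0.483 + 0.361 + 0.450 − 0.202 − 0.139 − 0.150 − 0.157 − 0.176 − 0.154 + 0.065 + 0.091 + 0.067 + 0.065 − 0.046 = 0.937
P(none) = 1 − 0.937 = 0.063

0.063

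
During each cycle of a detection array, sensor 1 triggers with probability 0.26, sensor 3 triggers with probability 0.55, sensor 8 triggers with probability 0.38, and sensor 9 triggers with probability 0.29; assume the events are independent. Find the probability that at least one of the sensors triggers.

0.8534134

P(none) = (1 − 0.26) × (1 − 0.55) × (1 − 0.38) × (1 − 0.29) = 0.74 × 0.45 × 0.62 × 0.71 = 0.1465866
P(at least one) = 1 − 0.1465866 = 0.8534134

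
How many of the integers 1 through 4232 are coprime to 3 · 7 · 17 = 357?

By inclusion-exclusion,
1410 + 604 + 248 − 201 − 82 − 35 + 11 = 1955
4232 − 1955 = 2277

2277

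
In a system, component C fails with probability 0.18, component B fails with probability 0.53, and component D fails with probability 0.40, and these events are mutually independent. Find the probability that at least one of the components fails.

0.76876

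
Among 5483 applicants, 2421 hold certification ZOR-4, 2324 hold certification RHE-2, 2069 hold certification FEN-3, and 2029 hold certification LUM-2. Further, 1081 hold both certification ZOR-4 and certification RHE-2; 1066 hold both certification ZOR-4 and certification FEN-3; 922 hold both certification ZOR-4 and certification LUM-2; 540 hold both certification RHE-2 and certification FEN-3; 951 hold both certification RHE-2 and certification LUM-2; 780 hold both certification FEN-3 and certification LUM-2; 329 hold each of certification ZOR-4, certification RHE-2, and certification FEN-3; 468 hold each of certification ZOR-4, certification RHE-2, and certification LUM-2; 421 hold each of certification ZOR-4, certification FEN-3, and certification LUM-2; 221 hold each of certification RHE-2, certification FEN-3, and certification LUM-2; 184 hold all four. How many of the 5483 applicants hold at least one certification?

Using inclusion–exclusion:
|at least one| = 2421 + 2324 + 2069 + 2029 − 1081 − 1066 − 922 − 540 − 951 − 780 + 329 + 468 + 421 + 221 − 184 = 4758

4758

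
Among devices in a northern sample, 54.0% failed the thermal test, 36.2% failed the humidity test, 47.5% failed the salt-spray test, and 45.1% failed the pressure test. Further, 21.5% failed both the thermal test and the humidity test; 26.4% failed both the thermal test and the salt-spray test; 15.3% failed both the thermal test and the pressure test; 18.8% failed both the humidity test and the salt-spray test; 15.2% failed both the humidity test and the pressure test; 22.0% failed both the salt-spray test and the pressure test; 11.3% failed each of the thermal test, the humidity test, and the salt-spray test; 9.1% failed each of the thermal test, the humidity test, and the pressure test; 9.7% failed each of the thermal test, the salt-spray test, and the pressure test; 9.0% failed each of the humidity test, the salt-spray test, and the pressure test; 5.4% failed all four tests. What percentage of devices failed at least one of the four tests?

97.3%

Using inclusion–exclusion:
P(≥1) = 54.0 + 36.2 + 47.5 + 45.1 − 21.5 − 26.4 − 15.3 − 18.8 − 15.2 − 22.0 + 11.3 + 9.1 + 9.7 + 9.0 − 5.4 = 97.3%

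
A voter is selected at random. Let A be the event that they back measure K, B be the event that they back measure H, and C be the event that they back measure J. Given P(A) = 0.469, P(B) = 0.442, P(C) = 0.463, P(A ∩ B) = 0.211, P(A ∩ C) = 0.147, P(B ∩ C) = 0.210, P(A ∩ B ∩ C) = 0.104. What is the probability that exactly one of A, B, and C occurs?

0.550

Using the inclusion–exclusion count for exactly one event:
P(exactly one) = 0.469 + 0.442 + 0.463 − 2·0.211 − 2·0.147 − 2·0.210 + 3·0.104 = 0.550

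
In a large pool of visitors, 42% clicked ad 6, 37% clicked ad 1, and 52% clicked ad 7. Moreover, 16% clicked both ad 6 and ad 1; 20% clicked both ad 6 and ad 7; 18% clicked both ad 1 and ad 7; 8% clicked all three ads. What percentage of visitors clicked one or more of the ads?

Inclusion–exclusion gives
P(≥1) = 42 + 37 + 52 − 16 − 20 − 18 + 8 = 85%

85%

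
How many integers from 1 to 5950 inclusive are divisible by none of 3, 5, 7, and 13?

2511

Using inclusion–exclusion:
1983 + 1190 + 850 + 457 − 396 − 283 − 152 − 170 − 91 − 65 + 56 + 30 + 21 + 13 − 4 = 3439
5950 − 3439 = 2511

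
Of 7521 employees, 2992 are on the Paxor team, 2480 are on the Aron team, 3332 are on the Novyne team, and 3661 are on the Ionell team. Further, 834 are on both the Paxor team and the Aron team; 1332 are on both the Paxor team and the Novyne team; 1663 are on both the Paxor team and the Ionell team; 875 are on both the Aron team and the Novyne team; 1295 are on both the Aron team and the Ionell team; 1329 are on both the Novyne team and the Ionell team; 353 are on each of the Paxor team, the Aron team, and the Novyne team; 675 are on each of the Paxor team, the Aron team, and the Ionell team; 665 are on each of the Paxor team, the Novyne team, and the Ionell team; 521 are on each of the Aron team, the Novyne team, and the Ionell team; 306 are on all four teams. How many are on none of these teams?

By inclusion–exclusion:
|union| = 2992 + 2480 + 3332 + 3661 − 834 − 1332 − 1663 − 875 − 1295 − 1329 + 353 + 675 + 665 + 521 − 306 = 7045
None: 7521 − 7045 = 476

476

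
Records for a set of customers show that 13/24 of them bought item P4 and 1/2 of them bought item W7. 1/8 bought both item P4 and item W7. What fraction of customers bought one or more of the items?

11/12

P(≥1) = 13/24 + 1/2 − 1/8 = 11/12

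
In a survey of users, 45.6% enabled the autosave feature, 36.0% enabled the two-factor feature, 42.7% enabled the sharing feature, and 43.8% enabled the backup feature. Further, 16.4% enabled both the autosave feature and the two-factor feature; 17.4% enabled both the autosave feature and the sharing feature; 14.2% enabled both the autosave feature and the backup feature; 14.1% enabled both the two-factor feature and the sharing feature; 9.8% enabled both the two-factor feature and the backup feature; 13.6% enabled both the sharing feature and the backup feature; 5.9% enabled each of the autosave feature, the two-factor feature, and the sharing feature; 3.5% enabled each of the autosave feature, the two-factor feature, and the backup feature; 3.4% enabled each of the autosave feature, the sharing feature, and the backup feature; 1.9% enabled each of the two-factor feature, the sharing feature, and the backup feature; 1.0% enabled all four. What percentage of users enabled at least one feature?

By inclusion-exclusion,
P(at least one) = 45.6 + 36.0 + 42.7 + 43.8 − 16.4 − 17.4 − 14.2 − 14.1 − 9.8 − 13.6 + 5.9 + 3.5 + 3.4 + 1.9 − 1.0 = 96.3%

96.3%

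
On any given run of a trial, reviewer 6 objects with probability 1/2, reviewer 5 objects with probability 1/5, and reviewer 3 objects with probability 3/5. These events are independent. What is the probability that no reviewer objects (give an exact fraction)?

P(none) = (1 − 1/2) × (1 − 1/5) × (1 − 3/5) = 1/2 × 4/5 × 2/5 = 4/25

4/25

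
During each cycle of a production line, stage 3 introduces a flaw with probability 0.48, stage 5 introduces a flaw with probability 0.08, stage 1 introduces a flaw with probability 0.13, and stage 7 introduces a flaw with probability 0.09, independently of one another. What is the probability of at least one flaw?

0.62125072

P(none) = (1 − 0.48) × (1 − 0.08) × (1 − 0.13) × (1 − 0.09) = 0.52 × 0.92 × 0.87 × 0.91 = 0.37874928
P(at least one) = 1 − 0.37874928 = 0.62125072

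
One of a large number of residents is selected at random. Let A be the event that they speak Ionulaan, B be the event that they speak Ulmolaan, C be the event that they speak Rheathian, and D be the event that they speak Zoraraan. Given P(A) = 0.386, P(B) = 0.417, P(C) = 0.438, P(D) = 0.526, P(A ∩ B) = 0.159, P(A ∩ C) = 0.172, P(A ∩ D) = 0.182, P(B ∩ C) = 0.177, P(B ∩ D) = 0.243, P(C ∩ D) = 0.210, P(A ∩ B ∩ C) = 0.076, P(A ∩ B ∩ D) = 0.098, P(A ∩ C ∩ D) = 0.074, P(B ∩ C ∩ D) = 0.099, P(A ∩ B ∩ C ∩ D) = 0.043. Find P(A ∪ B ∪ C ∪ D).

0.928

P(A ∪ B ∪ C ∪ D) = 0.386 + 0.417 + 0.438 + 0.526 − 0.159 − 0.172 − 0.182 − 0.177 − 0.243 − 0.210 + 0.076 + 0.098 + 0.074 + 0.099 − 0.043 = 0.928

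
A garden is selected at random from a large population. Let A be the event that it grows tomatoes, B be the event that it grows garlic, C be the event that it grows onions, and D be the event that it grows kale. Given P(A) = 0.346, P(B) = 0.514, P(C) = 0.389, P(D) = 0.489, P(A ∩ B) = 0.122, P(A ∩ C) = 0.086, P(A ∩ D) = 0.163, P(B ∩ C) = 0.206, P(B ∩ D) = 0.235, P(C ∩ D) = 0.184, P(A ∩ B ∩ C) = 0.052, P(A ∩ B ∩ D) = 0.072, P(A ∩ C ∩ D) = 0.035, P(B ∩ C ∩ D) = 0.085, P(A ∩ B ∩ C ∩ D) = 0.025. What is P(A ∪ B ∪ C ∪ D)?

0.961

Inclusion–exclusion gives
P(A ∪ B ∪ C ∪ D) = 0.346 + 0.514 + 0.389 + 0.489 − 0.122 − 0.086 − 0.163 − 0.206 − 0.235 − 0.184 + 0.052 + 0.072 + 0.035 + 0.085 − 0.025 = 0.961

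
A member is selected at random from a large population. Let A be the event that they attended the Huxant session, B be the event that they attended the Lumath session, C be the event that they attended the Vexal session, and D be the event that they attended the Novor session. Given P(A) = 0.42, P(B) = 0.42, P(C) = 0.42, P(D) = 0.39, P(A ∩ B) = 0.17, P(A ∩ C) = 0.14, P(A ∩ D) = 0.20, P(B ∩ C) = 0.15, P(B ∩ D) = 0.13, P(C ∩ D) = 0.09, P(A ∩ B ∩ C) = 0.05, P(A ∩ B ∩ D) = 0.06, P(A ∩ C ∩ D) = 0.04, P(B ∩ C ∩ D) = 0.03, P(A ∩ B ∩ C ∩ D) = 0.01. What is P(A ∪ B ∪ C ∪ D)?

By inclusion-exclusion,
P(A ∪ B ∪ C ∪ D) = 0.42 + 0.42 + 0.42 + 0.39 − 0.17 − 0.14 − 0.20 − 0.15 − 0.13 − 0.09 + 0.05 + 0.06 + 0.04 + 0.03 − 0.01 = 0.94

0.94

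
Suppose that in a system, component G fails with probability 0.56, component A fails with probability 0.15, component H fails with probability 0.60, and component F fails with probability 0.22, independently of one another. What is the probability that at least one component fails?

0.883312

Since the events are independent, P(none) is the product of the individual non-occurrence probabilities.
P(none) = (1 − 0.56) × (1 − 0.15) × (1 − 0.60) × (1 − 0.22) = 0.44 × 0.85 × 0.40 × 0.78 = 0.116688
P(at least one) = 1 − 0.116688 = 0.883312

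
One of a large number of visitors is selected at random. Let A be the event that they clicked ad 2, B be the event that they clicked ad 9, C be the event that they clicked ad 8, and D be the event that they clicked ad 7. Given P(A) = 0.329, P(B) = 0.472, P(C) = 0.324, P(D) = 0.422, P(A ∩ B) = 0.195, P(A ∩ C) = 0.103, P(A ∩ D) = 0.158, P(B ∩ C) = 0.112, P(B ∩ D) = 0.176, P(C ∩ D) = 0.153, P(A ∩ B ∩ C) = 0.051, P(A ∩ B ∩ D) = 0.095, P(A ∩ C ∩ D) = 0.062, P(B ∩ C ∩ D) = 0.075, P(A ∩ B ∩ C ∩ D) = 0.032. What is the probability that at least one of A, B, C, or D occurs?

0.901

P(A ∪ B ∪ C ∪ D) = 0.329 + 0.472 + 0.324 + 0.422 − 0.195 − 0.103 − 0.158 − 0.112 − 0.176 − 0.153 + 0.051 + 0.095 + 0.062 + 0.075 − 0.032 = 0.901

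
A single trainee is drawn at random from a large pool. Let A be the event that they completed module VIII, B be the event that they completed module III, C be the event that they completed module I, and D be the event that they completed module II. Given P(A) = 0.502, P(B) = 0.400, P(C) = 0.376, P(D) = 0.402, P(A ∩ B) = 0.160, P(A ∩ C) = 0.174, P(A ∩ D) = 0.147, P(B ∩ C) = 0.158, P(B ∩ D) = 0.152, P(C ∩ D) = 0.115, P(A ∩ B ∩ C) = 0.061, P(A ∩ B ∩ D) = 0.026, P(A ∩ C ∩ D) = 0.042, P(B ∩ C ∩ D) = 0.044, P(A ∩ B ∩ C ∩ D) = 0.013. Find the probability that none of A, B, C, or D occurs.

0.066

Using inclusion–exclusion:
P(A ∪ B ∪ C ∪ D) = 0.502 + 0.400 + 0.376 + 0.402 − 0.160 − 0.174 − 0.147 − 0.158 − 0.152 − 0.115 + 0.061 + 0.026 + 0.042 + 0.044 − 0.013 = 0.934
P(none) = 1 − 0.934 = 0.066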